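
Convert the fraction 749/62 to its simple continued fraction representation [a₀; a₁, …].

Repeatedly divide and take the remainder:
749 ÷ 62 → quotient 12, remainder 5
62 ÷ 5 → quotient 12, remainder 2
5 ÷ 2 → quotient 2, remainder 1
2 ÷ 1 → quotient 2, remainder 0

[12; 12, 2, 2]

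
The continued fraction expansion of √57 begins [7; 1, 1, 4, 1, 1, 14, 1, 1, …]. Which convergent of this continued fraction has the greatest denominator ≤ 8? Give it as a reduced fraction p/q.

15/2

List convergents until the denominator exceeds the bound:
a_0 = 7: 7/1  (≤ bound)
a_1 = 1: 8/1  (≤ bound)
a_2 = 1: 15/2  (≤ bound)
a_3 = 4: 68/9  (> 8, stop)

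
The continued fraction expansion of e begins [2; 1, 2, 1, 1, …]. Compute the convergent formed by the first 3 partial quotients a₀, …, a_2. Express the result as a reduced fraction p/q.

8/3

a_0 = 2: 2/1
a_1 = 1: 3/1
a_2 = 2: 8/3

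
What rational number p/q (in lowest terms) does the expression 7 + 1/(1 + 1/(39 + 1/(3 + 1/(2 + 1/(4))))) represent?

Work from the innermost term outward:
Start with 4.
2 + 1/(4/1) = 2 + 1/4 = 9/4
3 + 1/(9/4) = 3 + 4/9 = 31/9
39 + 1/(31/9) = 39 + 9/31 = 1218/31
1 + 1/(1218/31) = 1 + 31/1218 = 1249/1218
7 + 1/(1249/1218) = 7 + 1218/1249 = 9961/1249

9961/1249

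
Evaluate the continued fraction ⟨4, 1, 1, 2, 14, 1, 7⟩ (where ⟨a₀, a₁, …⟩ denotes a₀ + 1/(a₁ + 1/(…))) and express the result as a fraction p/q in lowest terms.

Start with 7.
1 + 1/(7/1) = 1 + 1/7 = 8/7
14 + 1/(8/7) = 14 + 7/8 = 119/8
2 + 1/(119/8) = 2 + 8/119 = 246/119
1 + 1/(246/119) = 1 + 119/246 = 365/246
1 + 1/(365/246) = 1 + 246/365 = 611/365
4 + 1/(611/365) = 4 + 365/611 = 2809/611

2809/611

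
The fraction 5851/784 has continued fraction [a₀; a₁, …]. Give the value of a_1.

2

Apply division with remainder until the remainder is 0:
5851 = 7·784 + 363, so a_0 = 7
784 = 2·363 + 58, so a_1 = 2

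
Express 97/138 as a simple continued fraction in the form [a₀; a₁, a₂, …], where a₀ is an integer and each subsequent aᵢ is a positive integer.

[0; 1, 2, 2, 1, 2, 1, 3]

97 ÷ 138 → quotient 0, remainder 97
138 ÷ 97 → quotient 1, remainder 41
97 ÷ 41 → quotient 2, remainder 15
41 ÷ 15 → quotient 2, remainder 11
15 ÷ 11 → quotient 1, remainder 4
11 ÷ 4 → quotient 2, remainder 3
4 ÷ 3 → quotient 1, remainder 1
3 ÷ 1 → quotient 3, remainder 0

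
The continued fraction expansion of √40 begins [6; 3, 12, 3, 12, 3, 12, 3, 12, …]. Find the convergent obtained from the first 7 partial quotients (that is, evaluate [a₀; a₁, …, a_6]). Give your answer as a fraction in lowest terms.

337434/53353

Build up convergents one term at a time:
a_0 = 6: 6/1
a_1 = 3: 19/3
a_2 = 12: 234/37
a_3 = 3: 721/114
a_4 = 12: 8886/1405
a_5 = 3: 27379/4329
a_6 = 12: 337434/53353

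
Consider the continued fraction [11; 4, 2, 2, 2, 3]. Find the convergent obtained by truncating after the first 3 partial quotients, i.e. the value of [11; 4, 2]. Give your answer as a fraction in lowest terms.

101/9

Start with 2.
4 + 1/(2/1) = 4 + 1/2 = 9/2
11 + 1/(9/2) = 11 + 2/9 = 101/9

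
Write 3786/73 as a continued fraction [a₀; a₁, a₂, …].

[51; 1, 6, 3, 3]

Apply division with remainder until the remainder is 0:
3786 = 51·73 + 63, so a_0 = 51
73 = 1·63 + 10, so a_1 = 1
63 = 6·10 + 3, so a_2 = 6
10 = 3·3 + 1, so a_3 = 3
3 = 3·1 + 0, so a_4 = 3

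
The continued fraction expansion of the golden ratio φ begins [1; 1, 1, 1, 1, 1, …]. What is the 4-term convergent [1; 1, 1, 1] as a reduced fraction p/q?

Start with 1.
1 + 1/(1/1) = 1 + 1/1 = 2/1
1 + 1/(2/1) = 1 + 1/2 = 3/2
1 + 1/(3/2) = 1 + 2/3 = 5/3

5/3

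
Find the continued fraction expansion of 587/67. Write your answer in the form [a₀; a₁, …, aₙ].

Repeatedly divide and take the remainder:
587 = 8·67 + 51, so a_0 = 8
67 = 1·51 + 16, so a_1 = 1
51 = 3·16 + 3, so a_2 = 3
16 = 5·3 + 1, so a_3 = 5
3 = 3·1 + 0, so a_4 = 3

[8; 1, 3, 5, 3]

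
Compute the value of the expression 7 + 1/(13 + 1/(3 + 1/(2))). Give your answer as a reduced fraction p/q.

658/93

a_0 = 7: 7/1
a_1 = 13: 92/13
a_2 = 3: 283/40
a_3 = 2: 658/93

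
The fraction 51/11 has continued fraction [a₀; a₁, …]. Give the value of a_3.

1

Run the Euclidean algorithm, recording each quotient:
51 ÷ 11 → quotient 4, remainder 7
11 ÷ 7 → quotient 1, remainder 4
7 ÷ 4 → quotient 1, remainder 3
4 ÷ 3 → quotient 1, remainder 1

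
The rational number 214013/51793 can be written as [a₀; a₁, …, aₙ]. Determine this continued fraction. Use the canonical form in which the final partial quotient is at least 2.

[4; 7, 1, 1, 3, 44, 7, 3]

214013 ÷ 51793 → quotient 4, remainder 6841
51793 ÷ 6841 → quotient 7, remainder 3906
6841 ÷ 3906 → quotient 1, remainder 2935
3906 ÷ 2935 → quotient 1, remainder 971
2935 ÷ 971 → quotient 3, remainder 22
971 ÷ 22 → quotient 44, remainder 3
22 ÷ 3 → quotient 7, remainder 1
3 ÷ 1 → quotient 3, remainder 0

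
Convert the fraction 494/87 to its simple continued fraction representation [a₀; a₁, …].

[5; 1, 2, 9, 3]

494 ÷ 87 → quotient 5, remainder 59
87 ÷ 59 → quotient 1, remainder 28
59 ÷ 28 → quotient 2, remainder 3
28 ÷ 3 → quotient 9, remainder 1
3 ÷ 1 → quotient 3, remainder 0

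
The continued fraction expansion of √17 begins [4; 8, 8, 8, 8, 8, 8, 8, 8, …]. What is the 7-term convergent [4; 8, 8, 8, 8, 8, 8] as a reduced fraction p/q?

1166876/283009

Start with 8.
8 + 1/(8/1) = 8 + 1/8 = 65/8
8 + 1/(65/8) = 8 + 8/65 = 528/65
8 + 1/(528/65) = 8 + 65/528 = 4289/528
8 + 1/(4289/528) = 8 + 528/4289 = 34840/4289
8 + 1/(34840/4289) = 8 + 4289/34840 = 283009/34840
4 + 1/(283009/34840) = 4 + 34840/283009 = 1166876/283009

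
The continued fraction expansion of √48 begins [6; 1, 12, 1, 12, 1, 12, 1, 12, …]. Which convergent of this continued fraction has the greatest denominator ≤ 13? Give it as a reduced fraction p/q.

List convergents until the denominator exceeds the bound:
a_0 = 6: 6/1  (≤ bound)
a_1 = 1: 7/1  (≤ bound)
a_2 = 12: 90/13  (≤ bound)
a_3 = 1: 97/14  (> 13, stop)

90/13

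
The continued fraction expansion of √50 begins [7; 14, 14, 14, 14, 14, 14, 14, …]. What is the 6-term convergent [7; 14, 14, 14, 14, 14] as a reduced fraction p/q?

3880899/548842

Starting at the tail and folding back:
Start with 14.
14 + 1/(14/1) = 14 + 1/14 = 197/14
14 + 1/(197/14) = 14 + 14/197 = 2772/197
14 + 1/(2772/197) = 14 + 197/2772 = 39005/2772
14 + 1/(39005/2772) = 14 + 2772/39005 = 548842/39005
7 + 1/(548842/39005) = 7 + 39005/548842 = 3880899/548842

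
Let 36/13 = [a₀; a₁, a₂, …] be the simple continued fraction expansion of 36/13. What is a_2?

36 ÷ 13 → quotient 2, remainder 10
13 ÷ 10 → quotient 1, remainder 3
10 ÷ 3 → quotient 3, remainder 1

3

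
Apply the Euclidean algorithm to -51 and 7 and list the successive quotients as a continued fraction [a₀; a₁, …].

[-8; 1, 2, 2]

Run the Euclidean algorithm, recording each quotient:
-51 = -8·7 + 5, so a_0 = -8
7 = 1·5 + 2, so a_1 = 1
5 = 2·2 + 1, so a_2 = 2
2 = 2·1 + 0, so a_3 = 2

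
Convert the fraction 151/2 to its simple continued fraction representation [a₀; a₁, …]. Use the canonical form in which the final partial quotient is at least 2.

[75; 2]

Apply division with remainder until the remainder is 0:
⌊151/2⌋ = 75, remainder 1
⌊2/1⌋ = 2, remainder 0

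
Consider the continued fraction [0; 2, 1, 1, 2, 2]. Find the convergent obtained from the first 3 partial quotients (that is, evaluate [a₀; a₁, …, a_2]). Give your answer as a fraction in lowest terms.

1/3

Start with 1.
2 + 1/(1/1) = 2 + 1/1 = 3/1
0 + 1/(3/1) = 0 + 1/3 = 1/3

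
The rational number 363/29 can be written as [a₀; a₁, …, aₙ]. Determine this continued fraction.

Repeatedly divide and take the remainder:
363 = 12·29 + 15, so a_0 = 12
29 = 1·15 + 14, so a_1 = 1
15 = 1·14 + 1, so a_2 = 1
14 = 14·1 + 0, so a_3 = 14

[12; 1, 1, 14]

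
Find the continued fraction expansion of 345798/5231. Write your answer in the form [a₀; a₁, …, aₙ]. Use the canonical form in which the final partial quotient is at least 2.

345798 = 66·5231 + 552, so a_0 = 66
5231 = 9·552 + 263, so a_1 = 9
552 = 2·263 + 26, so a_2 = 2
263 = 10·26 + 3, so a_3 = 10
26 = 8·3 + 2, so a_4 = 8
3 = 1·2 + 1, so a_5 = 1
2 = 2·1 + 0, so a_6 = 2

[66; 9, 2, 10, 8, 1, 2]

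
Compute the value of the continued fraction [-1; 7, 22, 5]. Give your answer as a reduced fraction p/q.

-671/782

Start with 5.
22 + 1/(5/1) = 22 + 1/5 = 111/5
7 + 1/(111/5) = 7 + 5/111 = 782/111
-1 + 1/(782/111) = -1 + 111/782 = -671/782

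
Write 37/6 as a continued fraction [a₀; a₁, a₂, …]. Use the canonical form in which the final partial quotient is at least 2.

[6; 6]

37 = 6·6 + 1, so a_0 = 6
6 = 6·1 + 0, so a_1 = 6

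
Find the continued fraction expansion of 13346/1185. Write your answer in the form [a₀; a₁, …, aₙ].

[11; 3, 1, 4, 3, 1, 2, 5]

13346 = 11·1185 + 311, so a_0 = 11
1185 = 3·311 + 252, so a_1 = 3
311 = 1·252 + 59, so a_2 = 1
252 = 4·59 + 16, so a_3 = 4
59 = 3·16 + 11, so a_4 = 3
16 = 1·11 + 5, so a_5 = 1
11 = 2·5 + 1, so a_6 = 2
5 = 5·1 + 0, so a_7 = 5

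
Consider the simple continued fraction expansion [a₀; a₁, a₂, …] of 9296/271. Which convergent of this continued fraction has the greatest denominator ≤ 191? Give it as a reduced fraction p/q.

a_0 = 34: 34/1  (≤ bound)
a_1 = 3: 103/3  (≤ bound)
a_2 = 3: 343/10  (≤ bound)
a_3 = 3: 1132/33  (≤ bound)
a_4 = 1: 1475/43  (≤ bound)
a_5 = 1: 2607/76  (≤ bound)
a_6 = 3: 9296/271  (> 191, stop)

2607/76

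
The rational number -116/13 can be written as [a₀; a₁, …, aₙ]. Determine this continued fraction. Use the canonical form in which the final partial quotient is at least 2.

[-9; 13]

Repeatedly divide and take the remainder:
-116 = -9·13 + 1, so a_0 = -9
13 = 13·1 + 0, so a_1 = 13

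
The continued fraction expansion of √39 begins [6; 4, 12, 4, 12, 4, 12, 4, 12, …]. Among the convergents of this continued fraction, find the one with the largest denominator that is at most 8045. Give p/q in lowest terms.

15294/2449

a_0 = 6: 6/1  (≤ bound)
a_1 = 4: 25/4  (≤ bound)
a_2 = 12: 306/49  (≤ bound)
a_3 = 4: 1249/200  (≤ bound)
a_4 = 12: 15294/2449  (≤ bound)
a_5 = 4: 62425/9996  (> 8045, stop)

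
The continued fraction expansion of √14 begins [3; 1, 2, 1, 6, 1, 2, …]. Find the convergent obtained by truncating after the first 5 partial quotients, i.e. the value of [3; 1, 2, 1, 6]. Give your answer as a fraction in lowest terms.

101/27

a_0 = 3: 3/1
a_1 = 1: 4/1
a_2 = 2: 11/3
a_3 = 1: 15/4
a_4 = 6: 101/27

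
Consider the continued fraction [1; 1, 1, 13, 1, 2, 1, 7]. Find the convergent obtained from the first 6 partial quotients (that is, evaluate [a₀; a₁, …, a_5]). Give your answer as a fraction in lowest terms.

Work from the innermost term outward:
Start with 2.
1 + 1/(2/1) = 1 + 1/2 = 3/2
13 + 1/(3/2) = 13 + 2/3 = 41/3
1 + 1/(41/3) = 1 + 3/41 = 44/41
1 + 1/(44/41) = 1 + 41/44 = 85/44
1 + 1/(85/44) = 1 + 44/85 = 129/85

129/85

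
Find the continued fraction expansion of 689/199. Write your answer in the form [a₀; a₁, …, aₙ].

[3; 2, 6, 7, 2]

Repeatedly divide and take the remainder:
689 ÷ 199 → quotient 3, remainder 92
199 ÷ 92 → quotient 2, remainder 15
92 ÷ 15 → quotient 6, remainder 2
15 ÷ 2 → quotient 7, remainder 1
2 ÷ 1 → quotient 2, remainder 0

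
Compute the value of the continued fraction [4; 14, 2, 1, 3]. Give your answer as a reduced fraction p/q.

643/158

Start with 3.
1 + 1/(3/1) = 1 + 1/3 = 4/3
2 + 1/(4/3) = 2 + 3/4 = 11/4
14 + 1/(11/4) = 14 + 4/11 = 158/11
4 + 1/(158/11) = 4 + 11/158 = 643/158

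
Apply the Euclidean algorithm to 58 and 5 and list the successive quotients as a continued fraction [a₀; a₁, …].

58 ÷ 5 → quotient 11, remainder 3
5 ÷ 3 → quotient 1, remainder 2
3 ÷ 2 → quotient 1, remainder 1
2 ÷ 1 → quotient 2, remainder 0

[11; 1, 1, 2]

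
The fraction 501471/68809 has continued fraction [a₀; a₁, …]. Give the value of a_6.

6

⌊501471/68809⌋ = 7, remainder 19808
⌊68809/19808⌋ = 3, remainder 9385
⌊19808/9385⌋ = 2, remainder 1038
⌊9385/1038⌋ = 9, remainder 43
⌊1038/43⌋ = 24, remainder 6
⌊43/6⌋ = 7, remainder 1
⌊6/1⌋ = 6, remainder 0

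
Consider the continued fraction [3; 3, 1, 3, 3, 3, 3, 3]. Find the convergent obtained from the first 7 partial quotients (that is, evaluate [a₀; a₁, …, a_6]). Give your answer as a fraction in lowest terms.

Work from the innermost term outward:
Start with 3.
3 + 1/(3/1) = 3 + 1/3 = 10/3
3 + 1/(10/3) = 3 + 3/10 = 33/10
3 + 1/(33/10) = 3 + 10/33 = 109/33
1 + 1/(109/33) = 1 + 33/109 = 142/109
3 + 1/(142/109) = 3 + 109/142 = 535/142
3 + 1/(535/142) = 3 + 142/535 = 1747/535

1747/535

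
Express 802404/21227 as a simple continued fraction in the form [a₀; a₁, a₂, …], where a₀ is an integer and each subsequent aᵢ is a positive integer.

⌊802404/21227⌋ = 37, remainder 17005
⌊21227/17005⌋ = 1, remainder 4222
⌊17005/4222⌋ = 4, remainder 117
⌊4222/117⌋ = 36, remainder 10
⌊117/10⌋ = 11, remainder 7
⌊10/7⌋ = 1, remainder 3
⌊7/3⌋ = 2, remainder 1
⌊3/1⌋ = 3, remainder 0

[37; 1, 4, 36, 11, 1, 2, 3]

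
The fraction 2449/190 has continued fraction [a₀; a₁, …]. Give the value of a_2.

8

Apply division with remainder until the remainder is 0:
⌊2449/190⌋ = 12, remainder 169
⌊190/169⌋ = 1, remainder 21
⌊169/21⌋ = 8, remainder 1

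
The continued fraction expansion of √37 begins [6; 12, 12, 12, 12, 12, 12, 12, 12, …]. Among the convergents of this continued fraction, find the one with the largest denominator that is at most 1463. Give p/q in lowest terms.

882/145

List convergents until the denominator exceeds the bound:
a_0 = 6: 6/1  (≤ bound)
a_1 = 12: 73/12  (≤ bound)
a_2 = 12: 882/145  (≤ bound)
a_3 = 12: 10657/1752  (> 1463, stop)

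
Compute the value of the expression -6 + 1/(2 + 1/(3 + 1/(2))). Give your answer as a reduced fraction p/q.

Build up convergents one term at a time:
a_0 = -6: -6/1
a_1 = 2: -11/2
a_2 = 3: -39/7
a_3 = 2: -89/16

-89/16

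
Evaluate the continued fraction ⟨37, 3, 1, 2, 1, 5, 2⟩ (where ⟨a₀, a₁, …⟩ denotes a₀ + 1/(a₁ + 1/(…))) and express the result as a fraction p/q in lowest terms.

Starting at the tail and folding back:
Start with 2.
5 + 1/(2/1) = 5 + 1/2 = 11/2
1 + 1/(11/2) = 1 + 2/11 = 13/11
2 + 1/(13/11) = 2 + 11/13 = 37/13
1 + 1/(37/13) = 1 + 13/37 = 50/37
3 + 1/(50/37) = 3 + 37/50 = 187/50
37 + 1/(187/50) = 37 + 50/187 = 6969/187

6969/187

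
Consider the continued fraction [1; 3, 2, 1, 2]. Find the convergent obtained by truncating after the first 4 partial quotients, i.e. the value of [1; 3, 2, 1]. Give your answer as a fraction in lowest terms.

13/10

Start with 1.
2 + 1/(1/1) = 2 + 1/1 = 3/1
3 + 1/(3/1) = 3 + 1/3 = 10/3
1 + 1/(10/3) = 1 + 3/10 = 13/10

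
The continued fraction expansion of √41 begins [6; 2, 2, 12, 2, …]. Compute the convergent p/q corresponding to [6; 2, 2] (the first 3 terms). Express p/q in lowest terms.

32/5

Starting at the tail and folding back:
Start with 2.
2 + 1/(2/1) = 2 + 1/2 = 5/2
6 + 1/(5/2) = 6 + 2/5 = 32/5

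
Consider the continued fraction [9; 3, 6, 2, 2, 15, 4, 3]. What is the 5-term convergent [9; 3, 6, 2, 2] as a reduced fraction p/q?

Work from the innermost term outward:
Start with 2.
2 + 1/(2/1) = 2 + 1/2 = 5/2
6 + 1/(5/2) = 6 + 2/5 = 32/5
3 + 1/(32/5) = 3 + 5/32 = 101/32
9 + 1/(101/32) = 9 + 32/101 = 941/101

941/101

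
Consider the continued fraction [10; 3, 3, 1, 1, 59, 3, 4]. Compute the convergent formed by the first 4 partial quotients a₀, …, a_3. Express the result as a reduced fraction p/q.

a_0 = 10: 10/1
a_1 = 3: 31/3
a_2 = 3: 103/10
a_3 = 1: 134/13

134/13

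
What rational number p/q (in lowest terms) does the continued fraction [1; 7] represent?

8/7

Build up convergents one term at a time:
a_0 = 1: 1/1
a_1 = 7: 8/7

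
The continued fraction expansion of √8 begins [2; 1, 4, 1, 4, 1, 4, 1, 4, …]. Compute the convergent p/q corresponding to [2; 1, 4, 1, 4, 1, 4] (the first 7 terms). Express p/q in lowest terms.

Start with 4.
1 + 1/(4/1) = 1 + 1/4 = 5/4
4 + 1/(5/4) = 4 + 4/5 = 24/5
1 + 1/(24/5) = 1 + 5/24 = 29/24
4 + 1/(29/24) = 4 + 24/29 = 140/29
1 + 1/(140/29) = 1 + 29/140 = 169/140
2 + 1/(169/140) = 2 + 140/169 = 478/169

478/169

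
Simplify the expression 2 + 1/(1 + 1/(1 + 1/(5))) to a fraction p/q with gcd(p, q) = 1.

28/11

a_0 = 2: 2/1
a_1 = 1: 3/1
a_2 = 1: 5/2
a_3 = 5: 28/11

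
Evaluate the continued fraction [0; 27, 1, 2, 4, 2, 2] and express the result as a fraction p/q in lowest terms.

Start with 2.
2 + 1/(2/1) = 2 + 1/2 = 5/2
4 + 1/(5/2) = 4 + 2/5 = 22/5
2 + 1/(22/5) = 2 + 5/22 = 49/22
1 + 1/(49/22) = 1 + 22/49 = 71/49
27 + 1/(71/49) = 27 + 49/71 = 1966/71
0 + 1/(1966/71) = 0 + 71/1966 = 71/1966

71/1966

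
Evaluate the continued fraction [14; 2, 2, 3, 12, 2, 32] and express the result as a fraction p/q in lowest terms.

Build up convergents one term at a time:
a_0 = 14: 14/1
a_1 = 2: 29/2
a_2 = 2: 72/5
a_3 = 3: 245/17
a_4 = 12: 3012/209
a_5 = 2: 6269/435
a_6 = 32: 203620/14129

203620/14129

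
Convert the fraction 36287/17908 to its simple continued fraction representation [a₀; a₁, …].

36287 ÷ 17908 → quotient 2, remainder 471
17908 ÷ 471 → quotient 38, remainder 10
471 ÷ 10 → quotient 47, remainder 1
10 ÷ 1 → quotient 10, remainder 0

[2; 38, 47, 10]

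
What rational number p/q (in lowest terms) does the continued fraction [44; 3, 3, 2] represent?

Work from the innermost term outward:
Start with 2.
3 + 1/(2/1) = 3 + 1/2 = 7/2
3 + 1/(7/2) = 3 + 2/7 = 23/7
44 + 1/(23/7) = 44 + 7/23 = 1019/23

1019/23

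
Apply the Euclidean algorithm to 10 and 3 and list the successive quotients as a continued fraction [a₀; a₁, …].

[3; 3]

⌊10/3⌋ = 3, remainder 1
⌊3/1⌋ = 3, remainder 0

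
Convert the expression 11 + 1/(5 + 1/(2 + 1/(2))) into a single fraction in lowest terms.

302/27

a_0 = 11: 11/1
a_1 = 5: 56/5
a_2 = 2: 123/11
a_3 = 2: 302/27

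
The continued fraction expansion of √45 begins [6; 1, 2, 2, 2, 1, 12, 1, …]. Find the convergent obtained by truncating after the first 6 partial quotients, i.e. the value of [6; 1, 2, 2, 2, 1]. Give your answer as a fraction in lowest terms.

161/24

Compute successive convergents:
a_0 = 6: 6/1
a_1 = 1: 7/1
a_2 = 2: 20/3
a_3 = 2: 47/7
a_4 = 2: 114/17
a_5 = 1: 161/24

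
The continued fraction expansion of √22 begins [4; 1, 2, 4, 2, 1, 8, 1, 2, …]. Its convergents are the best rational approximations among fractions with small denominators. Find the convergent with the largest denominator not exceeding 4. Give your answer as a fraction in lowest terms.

14/3

a_0 = 4: 4/1  (≤ bound)
a_1 = 1: 5/1  (≤ bound)
a_2 = 2: 14/3  (≤ bound)
a_3 = 4: 61/13  (> 4, stop)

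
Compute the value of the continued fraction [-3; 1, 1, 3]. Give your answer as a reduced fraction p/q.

-17/7

Starting at the tail and folding back:
Start with 3.
1 + 1/(3/1) = 1 + 1/3 = 4/3
1 + 1/(4/3) = 1 + 3/4 = 7/4
-3 + 1/(7/4) = -3 + 4/7 = -17/7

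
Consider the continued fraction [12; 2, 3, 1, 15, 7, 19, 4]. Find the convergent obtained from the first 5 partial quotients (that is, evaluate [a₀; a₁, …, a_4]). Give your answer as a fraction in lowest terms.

Compute successive convergents:
a_0 = 12: 12/1
a_1 = 2: 25/2
a_2 = 3: 87/7
a_3 = 1: 112/9
a_4 = 15: 1767/142

1767/142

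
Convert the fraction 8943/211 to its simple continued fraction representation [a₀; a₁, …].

8943 = 42·211 + 81, so a_0 = 42
211 = 2·81 + 49, so a_1 = 2
81 = 1·49 + 32, so a_2 = 1
49 = 1·32 + 17, so a_3 = 1
32 = 1·17 + 15, so a_4 = 1
17 = 1·15 + 2, so a_5 = 1
15 = 7·2 + 1, so a_6 = 7
2 = 2·1 + 0, so a_7 = 2

[42; 2, 1, 1, 1, 1, 7, 2]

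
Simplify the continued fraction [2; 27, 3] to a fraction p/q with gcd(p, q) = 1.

Collapse the nested fraction from the inside out:
Start with 3.
27 + 1/(3/1) = 27 + 1/3 = 82/3
2 + 1/(82/3) = 2 + 3/82 = 167/82

167/82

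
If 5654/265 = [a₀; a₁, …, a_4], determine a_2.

⌊5654/265⌋ = 21, remainder 89
⌊265/89⌋ = 2, remainder 87
⌊89/87⌋ = 1, remainder 2

1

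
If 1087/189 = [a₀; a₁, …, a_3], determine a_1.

1087 ÷ 189 → quotient 5, remainder 142
189 ÷ 142 → quotient 1, remainder 47

1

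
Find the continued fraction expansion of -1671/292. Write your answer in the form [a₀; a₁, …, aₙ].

-1671 ÷ 292 → quotient -6, remainder 81
292 ÷ 81 → quotient 3, remainder 49
81 ÷ 49 → quotient 1, remainder 32
49 ÷ 32 → quotient 1, remainder 17
32 ÷ 17 → quotient 1, remainder 15
17 ÷ 15 → quotient 1, remainder 2
15 ÷ 2 → quotient 7, remainder 1
2 ÷ 1 → quotient 2, remainder 0

[-6; 3, 1, 1, 1, 1, 7, 2]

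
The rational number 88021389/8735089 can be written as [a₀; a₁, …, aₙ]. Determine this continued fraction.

[10; 13, 36, 22, 2, 37, 11]

Apply division with remainder until the remainder is 0:
88021389 ÷ 8735089 → quotient 10, remainder 670499
8735089 ÷ 670499 → quotient 13, remainder 18602
670499 ÷ 18602 → quotient 36, remainder 827
18602 ÷ 827 → quotient 22, remainder 408
827 ÷ 408 → quotient 2, remainder 11
408 ÷ 11 → quotient 37, remainder 1
11 ÷ 1 → quotient 11, remainder 0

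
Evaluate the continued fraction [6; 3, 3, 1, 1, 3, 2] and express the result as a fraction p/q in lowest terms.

Start with 2.
3 + 1/(2/1) = 3 + 1/2 = 7/2
1 + 1/(7/2) = 1 + 2/7 = 9/7
1 + 1/(9/7) = 1 + 7/9 = 16/9
3 + 1/(16/9) = 3 + 9/16 = 57/16
3 + 1/(57/16) = 3 + 16/57 = 187/57
6 + 1/(187/57) = 6 + 57/187 = 1179/187

1179/187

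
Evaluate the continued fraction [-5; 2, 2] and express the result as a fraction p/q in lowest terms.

-23/5

Work from the innermost term outward:
Start with 2.
2 + 1/(2/1) = 2 + 1/2 = 5/2
-5 + 1/(5/2) = -5 + 2/5 = -23/5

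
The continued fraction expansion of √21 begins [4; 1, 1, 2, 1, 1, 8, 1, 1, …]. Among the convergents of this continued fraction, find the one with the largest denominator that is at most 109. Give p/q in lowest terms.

472/103

a_0 = 4: 4/1  (≤ bound)
a_1 = 1: 5/1  (≤ bound)
a_2 = 1: 9/2  (≤ bound)
a_3 = 2: 23/5  (≤ bound)
a_4 = 1: 32/7  (≤ bound)
a_5 = 1: 55/12  (≤ bound)
a_6 = 8: 472/103  (≤ bound)
a_7 = 1: 527/115  (> 109, stop)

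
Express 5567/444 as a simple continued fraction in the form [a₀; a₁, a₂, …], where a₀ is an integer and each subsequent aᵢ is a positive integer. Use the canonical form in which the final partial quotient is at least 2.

⌊5567/444⌋ = 12, remainder 239
⌊444/239⌋ = 1, remainder 205
⌊239/205⌋ = 1, remainder 34
⌊205/34⌋ = 6, remainder 1
⌊34/1⌋ = 34, remainder 0

[12; 1, 1, 6, 34]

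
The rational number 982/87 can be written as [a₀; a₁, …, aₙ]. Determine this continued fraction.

982 = 11·87 + 25, so a_0 = 11
87 = 3·25 + 12, so a_1 = 3
25 = 2·12 + 1, so a_2 = 2
12 = 12·1 + 0, so a_3 = 12

[11; 3, 2, 12]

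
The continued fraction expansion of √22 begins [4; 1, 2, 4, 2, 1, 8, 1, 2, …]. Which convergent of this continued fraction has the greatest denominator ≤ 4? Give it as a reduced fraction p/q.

a_0 = 4: 4/1  (≤ bound)
a_1 = 1: 5/1  (≤ bound)
a_2 = 2: 14/3  (≤ bound)
a_3 = 4: 61/13  (> 4, stop)

14/3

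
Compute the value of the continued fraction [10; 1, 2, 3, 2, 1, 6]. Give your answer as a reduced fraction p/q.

Build up convergents one term at a time:
a_0 = 10: 10/1
a_1 = 1: 11/1
a_2 = 2: 32/3
a_3 = 3: 107/10
a_4 = 2: 246/23
a_5 = 1: 353/33
a_6 = 6: 2364/221

2364/221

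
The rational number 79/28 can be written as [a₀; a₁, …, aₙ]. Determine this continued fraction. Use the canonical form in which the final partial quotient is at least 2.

⌊79/28⌋ = 2, remainder 23
⌊28/23⌋ = 1, remainder 5
⌊23/5⌋ = 4, remainder 3
⌊5/3⌋ = 1, remainder 2
⌊3/2⌋ = 1, remainder 1
⌊2/1⌋ = 2, remainder 0

[2; 1, 4, 1, 1, 2]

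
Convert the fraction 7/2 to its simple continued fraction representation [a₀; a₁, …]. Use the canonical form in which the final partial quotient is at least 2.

[3; 2]

Repeatedly divide and take the remainder:
7 = 3·2 + 1, so a_0 = 3
2 = 2·1 + 0, so a_1 = 2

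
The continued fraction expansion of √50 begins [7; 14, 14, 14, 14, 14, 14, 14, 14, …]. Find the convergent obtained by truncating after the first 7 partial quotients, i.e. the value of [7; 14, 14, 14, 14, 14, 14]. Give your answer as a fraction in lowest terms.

54608393/7722793

Build up convergents one term at a time:
a_0 = 7: 7/1
a_1 = 14: 99/14
a_2 = 14: 1393/197
a_3 = 14: 19601/2772
a_4 = 14: 275807/39005
a_5 = 14: 3880899/548842
a_6 = 14: 54608393/7722793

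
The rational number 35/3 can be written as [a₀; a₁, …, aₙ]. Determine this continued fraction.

[11; 1, 2]

Run the Euclidean algorithm, recording each quotient:
35 ÷ 3 → quotient 11, remainder 2
3 ÷ 2 → quotient 1, remainder 1
2 ÷ 1 → quotient 2, remainder 0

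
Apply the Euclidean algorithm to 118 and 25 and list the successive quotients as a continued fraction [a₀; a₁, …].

Apply division with remainder until the remainder is 0:
118 ÷ 25 → quotient 4, remainder 18
25 ÷ 18 → quotient 1, remainder 7
18 ÷ 7 → quotient 2, remainder 4
7 ÷ 4 → quotient 1, remainder 3
4 ÷ 3 → quotient 1, remainder 1
3 ÷ 1 → quotient 3, remainder 0

[4; 1, 2, 1, 1, 3]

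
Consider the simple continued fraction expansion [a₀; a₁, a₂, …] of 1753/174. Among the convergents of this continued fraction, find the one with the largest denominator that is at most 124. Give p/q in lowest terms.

a_0 = 10: 10/1  (≤ bound)
a_1 = 13: 131/13  (≤ bound)
a_2 = 2: 272/27  (≤ bound)
a_3 = 1: 403/40  (≤ bound)
a_4 = 1: 675/67  (≤ bound)
a_5 = 2: 1753/174  (> 124, stop)

675/67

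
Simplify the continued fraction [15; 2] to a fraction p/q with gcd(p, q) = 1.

a_0 = 15: 15/1
a_1 = 2: 31/2

31/2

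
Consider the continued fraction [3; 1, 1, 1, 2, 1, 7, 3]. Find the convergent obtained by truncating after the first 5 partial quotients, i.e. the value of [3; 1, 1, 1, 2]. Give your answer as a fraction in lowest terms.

29/8

Compute successive convergents:
a_0 = 3: 3/1
a_1 = 1: 4/1
a_2 = 1: 7/2
a_3 = 1: 11/3
a_4 = 2: 29/8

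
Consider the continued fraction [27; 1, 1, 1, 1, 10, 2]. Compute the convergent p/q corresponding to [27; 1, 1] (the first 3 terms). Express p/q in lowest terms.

55/2

Start with 1.
1 + 1/(1/1) = 1 + 1/1 = 2/1
27 + 1/(2/1) = 27 + 1/2 = 55/2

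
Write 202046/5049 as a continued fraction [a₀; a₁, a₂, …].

[40; 58, 1, 2, 2, 3, 1, 2]

Repeatedly divide and take the remainder:
⌊202046/5049⌋ = 40, remainder 86
⌊5049/86⌋ = 58, remainder 61
⌊86/61⌋ = 1, remainder 25
⌊61/25⌋ = 2, remainder 11
⌊25/11⌋ = 2, remainder 3
⌊11/3⌋ = 3, remainder 2
⌊3/2⌋ = 1, remainder 1
⌊2/1⌋ = 2, remainder 0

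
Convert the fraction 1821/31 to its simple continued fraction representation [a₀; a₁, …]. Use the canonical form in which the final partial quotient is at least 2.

[58; 1, 2, 1, 7]

1821 = 58·31 + 23, so a_0 = 58
31 = 1·23 + 8, so a_1 = 1
23 = 2·8 + 7, so a_2 = 2
8 = 1·7 + 1, so a_3 = 1
7 = 7·1 + 0, so a_4 = 7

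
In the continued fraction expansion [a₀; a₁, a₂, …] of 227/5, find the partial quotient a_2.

Repeatedly divide and take the remainder:
227 ÷ 5 → quotient 45, remainder 2
5 ÷ 2 → quotient 2, remainder 1
2 ÷ 1 → quotient 2, remainder 0

2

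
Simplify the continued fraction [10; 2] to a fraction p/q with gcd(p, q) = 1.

Start with 2.
10 + 1/(2/1) = 10 + 1/2 = 21/2

21/2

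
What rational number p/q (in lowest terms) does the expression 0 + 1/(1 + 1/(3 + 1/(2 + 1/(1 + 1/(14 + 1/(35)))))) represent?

5155/6698

Start with 35.
14 + 1/(35/1) = 14 + 1/35 = 491/35
1 + 1/(491/35) = 1 + 35/491 = 526/491
2 + 1/(526/491) = 2 + 491/526 = 1543/526
3 + 1/(1543/526) = 3 + 526/1543 = 5155/1543
1 + 1/(5155/1543) = 1 + 1543/5155 = 6698/5155
0 + 1/(6698/5155) = 0 + 5155/6698 = 5155/6698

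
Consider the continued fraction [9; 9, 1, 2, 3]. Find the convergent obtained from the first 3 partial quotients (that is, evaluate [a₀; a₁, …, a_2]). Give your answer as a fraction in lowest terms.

Starting at the tail and folding back:
Start with 1.
9 + 1/(1/1) = 9 + 1/1 = 10/1
9 + 1/(10/1) = 9 + 1/10 = 91/10

91/10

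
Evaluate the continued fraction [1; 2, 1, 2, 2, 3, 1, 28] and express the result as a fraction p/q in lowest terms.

a_0 = 1: 1/1
a_1 = 2: 3/2
a_2 = 1: 4/3
a_3 = 2: 11/8
a_4 = 2: 26/19
a_5 = 3: 89/65
a_6 = 1: 115/84
a_7 = 28: 3309/2417

3309/2417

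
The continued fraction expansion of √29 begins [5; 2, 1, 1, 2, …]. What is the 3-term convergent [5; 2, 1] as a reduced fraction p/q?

16/3

Start with 1.
2 + 1/(1/1) = 2 + 1/1 = 3/1
5 + 1/(3/1) = 5 + 1/3 = 16/3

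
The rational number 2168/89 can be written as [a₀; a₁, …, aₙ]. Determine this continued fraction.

[24; 2, 1, 3, 1, 1, 3]

2168 ÷ 89 → quotient 24, remainder 32
89 ÷ 32 → quotient 2, remainder 25
32 ÷ 25 → quotient 1, remainder 7
25 ÷ 7 → quotient 3, remainder 4
7 ÷ 4 → quotient 1, remainder 3
4 ÷ 3 → quotient 1, remainder 1
3 ÷ 1 → quotient 3, remainder 0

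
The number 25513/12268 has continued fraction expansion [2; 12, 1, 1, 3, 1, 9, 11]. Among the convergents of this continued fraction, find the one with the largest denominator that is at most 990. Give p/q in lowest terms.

235/113

List convergents until the denominator exceeds the bound:
a_0 = 2: 2/1  (≤ bound)
a_1 = 12: 25/12  (≤ bound)
a_2 = 1: 27/13  (≤ bound)
a_3 = 1: 52/25  (≤ bound)
a_4 = 3: 183/88  (≤ bound)
a_5 = 1: 235/113  (≤ bound)
a_6 = 9: 2298/1105  (> 990, stop)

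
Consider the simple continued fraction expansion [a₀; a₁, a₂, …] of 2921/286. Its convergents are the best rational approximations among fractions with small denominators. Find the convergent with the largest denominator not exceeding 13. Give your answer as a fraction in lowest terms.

a_0 = 10: 10/1  (≤ bound)
a_1 = 4: 41/4  (≤ bound)
a_2 = 1: 51/5  (≤ bound)
a_3 = 2: 143/14  (> 13, stop)

51/5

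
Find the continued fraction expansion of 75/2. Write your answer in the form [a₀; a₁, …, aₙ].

[37; 2]

Run the Euclidean algorithm, recording each quotient:
⌊75/2⌋ = 37, remainder 1
⌊2/1⌋ = 2, remainder 0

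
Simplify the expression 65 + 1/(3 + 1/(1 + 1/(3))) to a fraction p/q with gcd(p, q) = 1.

979/15

a_0 = 65: 65/1
a_1 = 3: 196/3
a_2 = 1: 261/4
a_3 = 3: 979/15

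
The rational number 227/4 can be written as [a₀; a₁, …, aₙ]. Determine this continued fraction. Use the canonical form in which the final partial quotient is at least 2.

⌊227/4⌋ = 56, remainder 3
⌊4/3⌋ = 1, remainder 1
⌊3/1⌋ = 3, remainder 0

[56; 1, 3]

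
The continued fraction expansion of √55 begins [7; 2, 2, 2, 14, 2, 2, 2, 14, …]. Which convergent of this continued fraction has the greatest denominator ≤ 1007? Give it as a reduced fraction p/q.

6593/889

List convergents until the denominator exceeds the bound:
a_0 = 7: 7/1  (≤ bound)
a_1 = 2: 15/2  (≤ bound)
a_2 = 2: 37/5  (≤ bound)
a_3 = 2: 89/12  (≤ bound)
a_4 = 14: 1283/173  (≤ bound)
a_5 = 2: 2655/358  (≤ bound)
a_6 = 2: 6593/889  (≤ bound)
a_7 = 2: 15841/2136  (> 1007, stop)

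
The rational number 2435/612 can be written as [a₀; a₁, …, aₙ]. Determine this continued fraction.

[3; 1, 46, 13]

Run the Euclidean algorithm, recording each quotient:
2435 = 3·612 + 599, so a_0 = 3
612 = 1·599 + 13, so a_1 = 1
599 = 46·13 + 1, so a_2 = 46
13 = 13·1 + 0, so a_3 = 13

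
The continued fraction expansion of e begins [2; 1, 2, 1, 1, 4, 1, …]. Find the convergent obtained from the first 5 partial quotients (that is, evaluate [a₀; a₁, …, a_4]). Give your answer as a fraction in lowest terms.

19/7

Build up convergents one term at a time:
a_0 = 2: 2/1
a_1 = 1: 3/1
a_2 = 2: 8/3
a_3 = 1: 11/4
a_4 = 1: 19/7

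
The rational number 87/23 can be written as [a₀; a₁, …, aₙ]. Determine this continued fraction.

[3; 1, 3, 1, 1, 2]

Run the Euclidean algorithm, recording each quotient:
⌊87/23⌋ = 3, remainder 18
⌊23/18⌋ = 1, remainder 5
⌊18/5⌋ = 3, remainder 3
⌊5/3⌋ = 1, remainder 2
⌊3/2⌋ = 1, remainder 1
⌊2/1⌋ = 2, remainder 0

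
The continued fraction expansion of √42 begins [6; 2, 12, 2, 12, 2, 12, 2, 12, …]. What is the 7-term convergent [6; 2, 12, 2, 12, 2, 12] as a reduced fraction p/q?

Start with 12.
2 + 1/(12/1) = 2 + 1/12 = 25/12
12 + 1/(25/12) = 12 + 12/25 = 312/25
2 + 1/(312/25) = 2 + 25/312 = 649/312
12 + 1/(649/312) = 12 + 312/649 = 8100/649
2 + 1/(8100/649) = 2 + 649/8100 = 16849/8100
6 + 1/(16849/8100) = 6 + 8100/16849 = 109194/16849

109194/16849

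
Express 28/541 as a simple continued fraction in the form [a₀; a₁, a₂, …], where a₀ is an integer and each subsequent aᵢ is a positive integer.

[0; 19, 3, 9]

28 ÷ 541 → quotient 0, remainder 28
541 ÷ 28 → quotient 19, remainder 9
28 ÷ 9 → quotient 3, remainder 1
9 ÷ 1 → quotient 9, remainder 0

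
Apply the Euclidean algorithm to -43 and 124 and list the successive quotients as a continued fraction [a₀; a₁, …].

Repeatedly divide and take the remainder:
-43 = -1·124 + 81, so a_0 = -1
124 = 1·81 + 43, so a_1 = 1
81 = 1·43 + 38, so a_2 = 1
43 = 1·38 + 5, so a_3 = 1
38 = 7·5 + 3, so a_4 = 7
5 = 1·3 + 2, so a_5 = 1
3 = 1·2 + 1, so a_6 = 1
2 = 2·1 + 0, so a_7 = 2

[-1; 1, 1, 1, 7, 1, 1, 2]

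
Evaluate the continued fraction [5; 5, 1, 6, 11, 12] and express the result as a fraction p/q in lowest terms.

28568/5525

Build up convergents one term at a time:
a_0 = 5: 5/1
a_1 = 5: 26/5
a_2 = 1: 31/6
a_3 = 6: 212/41
a_4 = 11: 2363/457
a_5 = 12: 28568/5525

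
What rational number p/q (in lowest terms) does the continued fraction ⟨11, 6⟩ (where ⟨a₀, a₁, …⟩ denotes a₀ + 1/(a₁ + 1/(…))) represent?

67/6

a_0 = 11: 11/1
a_1 = 6: 67/6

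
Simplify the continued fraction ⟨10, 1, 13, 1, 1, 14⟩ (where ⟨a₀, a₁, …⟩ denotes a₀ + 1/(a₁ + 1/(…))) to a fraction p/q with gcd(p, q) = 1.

a_0 = 10: 10/1
a_1 = 1: 11/1
a_2 = 13: 153/14
a_3 = 1: 164/15
a_4 = 1: 317/29
a_5 = 14: 4602/421

4602/421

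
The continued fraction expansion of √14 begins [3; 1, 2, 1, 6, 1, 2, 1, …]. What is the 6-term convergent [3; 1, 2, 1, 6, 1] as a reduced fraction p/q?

116/31

Compute successive convergents:
a_0 = 3: 3/1
a_1 = 1: 4/1
a_2 = 2: 11/3
a_3 = 1: 15/4
a_4 = 6: 101/27
a_5 = 1: 116/31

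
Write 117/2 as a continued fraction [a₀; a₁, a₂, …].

[58; 2]

117 ÷ 2 → quotient 58, remainder 1
2 ÷ 1 → quotient 2, remainder 0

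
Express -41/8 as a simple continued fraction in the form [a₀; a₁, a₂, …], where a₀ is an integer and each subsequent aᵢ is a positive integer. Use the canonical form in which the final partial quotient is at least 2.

-41 ÷ 8 → quotient -6, remainder 7
8 ÷ 7 → quotient 1, remainder 1
7 ÷ 1 → quotient 7, remainder 0

[-6; 1, 7]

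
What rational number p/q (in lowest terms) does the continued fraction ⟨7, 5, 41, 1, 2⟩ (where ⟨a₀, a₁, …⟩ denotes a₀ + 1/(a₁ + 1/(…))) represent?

4521/628

Start with 2.
1 + 1/(2/1) = 1 + 1/2 = 3/2
41 + 1/(3/2) = 41 + 2/3 = 125/3
5 + 1/(125/3) = 5 + 3/125 = 628/125
7 + 1/(628/125) = 7 + 125/628 = 4521/628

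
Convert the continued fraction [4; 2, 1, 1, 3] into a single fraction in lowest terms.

79/18

Start with 3.
1 + 1/(3/1) = 1 + 1/3 = 4/3
1 + 1/(4/3) = 1 + 3/4 = 7/4
2 + 1/(7/4) = 2 + 4/7 = 18/7
4 + 1/(18/7) = 4 + 7/18 = 79/18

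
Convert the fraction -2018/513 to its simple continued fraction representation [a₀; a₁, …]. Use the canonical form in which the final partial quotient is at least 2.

⌊-2018/513⌋ = -4, remainder 34
⌊513/34⌋ = 15, remainder 3
⌊34/3⌋ = 11, remainder 1
⌊3/1⌋ = 3, remainder 0

[-4; 15, 11, 3]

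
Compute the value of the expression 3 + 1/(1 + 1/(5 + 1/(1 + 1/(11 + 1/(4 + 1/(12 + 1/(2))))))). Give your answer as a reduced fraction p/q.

33315/8641

Use the convergent recurrence hₖ = aₖ·hₖ₋₁ + hₖ₋₂ (and likewise for the denominators kₖ):
a_0 = 3: 3/1
a_1 = 1: 4/1
a_2 = 5: 23/6
a_3 = 1: 27/7
a_4 = 11: 320/83
a_5 = 4: 1307/339
a_6 = 12: 16004/4151
a_7 = 2: 33315/8641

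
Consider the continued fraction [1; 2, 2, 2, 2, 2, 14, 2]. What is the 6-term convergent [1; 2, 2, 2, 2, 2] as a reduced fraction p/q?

99/70

a_0 = 1: 1/1
a_1 = 2: 3/2
a_2 = 2: 7/5
a_3 = 2: 17/12
a_4 = 2: 41/29
a_5 = 2: 99/70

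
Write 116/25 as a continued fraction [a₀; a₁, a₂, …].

⌊116/25⌋ = 4, remainder 16
⌊25/16⌋ = 1, remainder 9
⌊16/9⌋ = 1, remainder 7
⌊9/7⌋ = 1, remainder 2
⌊7/2⌋ = 3, remainder 1
⌊2/1⌋ = 2, remainder 0

[4; 1, 1, 1, 3, 2]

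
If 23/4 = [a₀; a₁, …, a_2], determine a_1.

1

Repeatedly divide and take the remainder:
23 ÷ 4 → quotient 5, remainder 3
4 ÷ 3 → quotient 1, remainder 1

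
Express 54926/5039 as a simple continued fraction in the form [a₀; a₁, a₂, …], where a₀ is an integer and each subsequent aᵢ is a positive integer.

[10; 1, 9, 55, 1, 8]

Repeatedly divide and take the remainder:
54926 ÷ 5039 → quotient 10, remainder 4536
5039 ÷ 4536 → quotient 1, remainder 503
4536 ÷ 503 → quotient 9, remainder 9
503 ÷ 9 → quotient 55, remainder 8
9 ÷ 8 → quotient 1, remainder 1
8 ÷ 1 → quotient 8, remainder 0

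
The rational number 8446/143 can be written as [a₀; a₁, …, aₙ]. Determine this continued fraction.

8446 ÷ 143 → quotient 59, remainder 9
143 ÷ 9 → quotient 15, remainder 8
9 ÷ 8 → quotient 1, remainder 1
8 ÷ 1 → quotient 8, remainder 0

[59; 15, 1, 8]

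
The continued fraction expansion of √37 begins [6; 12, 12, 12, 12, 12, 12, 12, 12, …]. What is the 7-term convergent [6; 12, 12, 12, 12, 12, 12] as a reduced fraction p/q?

a_0 = 6: 6/1
a_1 = 12: 73/12
a_2 = 12: 882/145
a_3 = 12: 10657/1752
a_4 = 12: 128766/21169
a_5 = 12: 1555849/255780
a_6 = 12: 18798954/3090529

18798954/3090529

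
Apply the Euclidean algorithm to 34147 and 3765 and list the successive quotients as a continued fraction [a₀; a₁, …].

34147 ÷ 3765 → quotient 9, remainder 262
3765 ÷ 262 → quotient 14, remainder 97
262 ÷ 97 → quotient 2, remainder 68
97 ÷ 68 → quotient 1, remainder 29
68 ÷ 29 → quotient 2, remainder 10
29 ÷ 10 → quotient 2, remainder 9
10 ÷ 9 → quotient 1, remainder 1
9 ÷ 1 → quotient 9, remainder 0

[9; 14, 2, 1, 2, 2, 1, 9]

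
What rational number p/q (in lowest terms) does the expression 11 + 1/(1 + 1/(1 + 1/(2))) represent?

58/5

a_0 = 11: 11/1
a_1 = 1: 12/1
a_2 = 1: 23/2
a_3 = 2: 58/5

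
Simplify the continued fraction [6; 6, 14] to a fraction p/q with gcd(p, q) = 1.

524/85

Starting at the tail and folding back:
Start with 14.
6 + 1/(14/1) = 6 + 1/14 = 85/14
6 + 1/(85/14) = 6 + 14/85 = 524/85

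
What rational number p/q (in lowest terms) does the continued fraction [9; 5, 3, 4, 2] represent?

1415/154

Work from the innermost term outward:
Start with 2.
4 + 1/(2/1) = 4 + 1/2 = 9/2
3 + 1/(9/2) = 3 + 2/9 = 29/9
5 + 1/(29/9) = 5 + 9/29 = 154/29
9 + 1/(154/29) = 9 + 29/154 = 1415/154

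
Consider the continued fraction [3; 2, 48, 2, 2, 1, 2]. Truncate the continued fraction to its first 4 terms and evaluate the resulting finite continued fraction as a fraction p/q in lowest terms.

685/196

Start with 2.
48 + 1/(2/1) = 48 + 1/2 = 97/2
2 + 1/(97/2) = 2 + 2/97 = 196/97
3 + 1/(196/97) = 3 + 97/196 = 685/196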